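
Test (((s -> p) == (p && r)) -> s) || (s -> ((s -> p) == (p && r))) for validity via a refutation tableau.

Valid

Assume the negation and expand:
Initial set: {F ((((s -> p) == (p && r)) -> s) || (s -> ((s -> p) == (p && r))))}.
F ((((s -> p) == (p && r)) -> s) || (s -> ((s -> p) == (p && r)))): α-rule — add F (((s -> p) == (p && r)) -> s), F (s -> ((s -> p) == (p && r))).
F (((s -> p) == (p && r)) -> s): α-rule — add T ((s -> p) == (p && r)), F s.
F (s -> ((s -> p) == (p && r))): α-rule — add T s, F ((s -> p) == (p && r)).
× closes — contains both s and !s.
All 1 branch closes.
Every branch closed, so the negation is unsatisfiable and the formula is valid.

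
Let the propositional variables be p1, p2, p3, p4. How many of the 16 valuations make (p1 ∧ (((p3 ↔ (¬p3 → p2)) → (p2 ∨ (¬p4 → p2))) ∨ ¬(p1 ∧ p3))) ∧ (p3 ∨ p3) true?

3

Initial set: {T ((p1 ∧ (((p3 ↔ (¬p3 → p2)) → (p2 ∨ (¬p4 → p2))) ∨ ¬(p1 ∧ p3))) ∧ (p3 ∨ p3))}.
T ((p1 ∧ (((p3 ↔ (¬p3 → p2)) → (p2 ∨ (¬p4 → p2))) ∨ ¬(p1 ∧ p3))) ∧ (p3 ∨ p3)): α-rule — add T (p1 ∧ (((p3 ↔ (¬p3 → p2)) → (p2 ∨ (¬p4 → p2))) ∨ ¬(p1 ∧ p3))), T (p3 ∨ p3).
T (p1 ∧ (((p3 ↔ (¬p3 → p2)) → (p2 ∨ (¬p4 → p2))) ∨ ¬(p1 ∧ p3))): α-rule — add T p1, T (((p3 ↔ (¬p3 → p2)) → (p2 ∨ (¬p4 → p2))) ∨ ¬(p1 ∧ p3)).
T (p3 ∨ p3): β-rule — branch into T p3  //  T p3.
  branch 1 (add T p3):
    T (((p3 ↔ (¬p3 → p2)) → (p2 ∨ (¬p4 → p2))) ∨ ¬(p1 ∧ p3)): β-rule — branch into T ((p3 ↔ (¬p3 → p2)) → (p2 ∨ (¬p4 → p2)))  //  T ¬(p1 ∧ p3).
      branch 1.1 (add T ((p3 ↔ (¬p3 → p2)) → (p2 ∨ (¬p4 → p2)))):
        T ((p3 ↔ (¬p3 → p2)) → (p2 ∨ (¬p4 → p2))): β-rule — branch into F (p3 ↔ (¬p3 → p2))  //  T (p2 ∨ (¬p4 → p2)).
          branch 1.1.1 (add F (p3 ↔ (¬p3 → p2))):
            F (p3 ↔ (¬p3 → p2)): β-rule — branch into T p3, F (¬p3 → p2)  //  F p3, T (¬p3 → p2).
              branch 1.1.1.1 (add T p3, F (¬p3 → p2)):
                F (¬p3 → p2): α-rule — add T ¬p3, F p2.
                × closes — contains both p3 and ¬p3.
              branch 1.1.1.2 (add F p3, T (¬p3 → p2)):
                × closes — contains both p3 and ¬p3.
          branch 1.1.2 (add T (p2 ∨ (¬p4 → p2))):
            T (p2 ∨ (¬p4 → p2)): β-rule — branch into T p2  //  T (¬p4 → p2).
              branch 1.1.2.1 (add T p2):
                ○ open, literals {p1=T, p2=T, p3=T}.
              branch 1.1.2.2 (add T (¬p4 → p2)):
                T (¬p4 → p2): β-rule — branch into F ¬p4  //  T p2.
                  branch 1.1.2.2.1 (add F ¬p4):
                    ○ open, literals {p1=T, p3=T, p4=T}.
                  branch 1.1.2.2.2 (add T p2):
                    ○ open, literals {p1=T, p2=T, p3=T}.
      branch 1.2 (add T ¬(p1 ∧ p3)):
        T ¬(p1 ∧ p3): β-rule — branch into F p1  //  F p3.
          branch 1.2.1 (add F p1):
            × closes — contains both p1 and ¬p1.
          branch 1.2.2 (add F p3):
            × closes — contains both p3 and ¬p3.
  branch 2 (add T p3):
    T (((p3 ↔ (¬p3 → p2)) → (p2 ∨ (¬p4 → p2))) ∨ ¬(p1 ∧ p3)): β-rule — branch into T ((p3 ↔ (¬p3 → p2)) → (p2 ∨ (¬p4 → p2)))  //  T ¬(p1 ∧ p3).
      branch 2.1 (add T ((p3 ↔ (¬p3 → p2)) → (p2 ∨ (¬p4 → p2)))):
        T ((p3 ↔ (¬p3 → p2)) → (p2 ∨ (¬p4 → p2))): β-rule — branch into F (p3 ↔ (¬p3 → p2))  //  T (p2 ∨ (¬p4 → p2)).
          branch 2.1.1 (add F (p3 ↔ (¬p3 → p2))):
            F (p3 ↔ (¬p3 → p2)): β-rule — branch into T p3, F (¬p3 → p2)  //  F p3, T (¬p3 → p2).
              branch 2.1.1.1 (add T p3, F (¬p3 → p2)):
                F (¬p3 → p2): α-rule — add T ¬p3, F p2.
                × closes — contains both p3 and ¬p3.
              branch 2.1.1.2 (add F p3, T (¬p3 → p2)):
                × closes — contains both p3 and ¬p3.
          branch 2.1.2 (add T (p2 ∨ (¬p4 → p2))):
            T (p2 ∨ (¬p4 → p2)): β-rule — branch into T p2  //  T (¬p4 → p2).
              branch 2.1.2.1 (add T p2):
                ○ open, literals {p1=T, p2=T, p3=T}.
              branch 2.1.2.2 (add T (¬p4 → p2)):
                T (¬p4 → p2): β-rule — branch into F ¬p4  //  T p2.
                  branch 2.1.2.2.1 (add F ¬p4):
                    ○ open, literals {p1=T, p3=T, p4=T}.
                  branch 2.1.2.2.2 (add T p2):
                    ○ open, literals {p1=T, p2=T, p3=T}.
      branch 2.2 (add T ¬(p1 ∧ p3)):
        T ¬(p1 ∧ p3): β-rule — branch into F p1  //  F p3.
          branch 2.2.1 (add F p1):
            × closes — contains both p1 and ¬p1.
          branch 2.2.2 (add F p3):
            × closes — contains both p3 and ¬p3.
8 branches closed, 6 open.
Each open branch fixes some atoms; the unmentioned ones are free. Counting distinct full assignments: branch {p1=T, p2=T, p3=T} (p4) contributes 2 new; branch {p1=T, p3=T, p4=T} (p2) contributes 1 new; branch {p1=T, p2=T, p3=T} (p4) contributes 0 new; branch {p1=T, p2=T, p3=T} (p4) contributes 0 new; branch {p1=T, p3=T, p4=T} (p2) contributes 0 new; branch {p1=T, p2=T, p3=T} (p4) contributes 0 new. Total: 3.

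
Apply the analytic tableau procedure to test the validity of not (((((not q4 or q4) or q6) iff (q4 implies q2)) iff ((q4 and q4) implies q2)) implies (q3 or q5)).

Not valid

Assume the negation and expand:
Initial set: {F not (((((not q4 or q4) or q6) iff (q4 implies q2)) iff ((q4 and q4) implies q2)) implies (q3 or q5))}.
F not (((((not q4 or q4) or q6) iff (q4 implies q2)) iff ((q4 and q4) implies q2)) implies (q3 or q5)): β-rule — branch into F ((((not q4 or q4) or q6) iff (q4 implies q2)) iff ((q4 and q4) implies q2))  //  T (q3 or q5).
  branch 1 (add F ((((not q4 or q4) or q6) iff (q4 implies q2)) iff ((q4 and q4) implies q2))):
    F ((((not q4 or q4) or q6) iff (q4 implies q2)) iff ((q4 and q4) implies q2)): β-rule — branch into T (((not q4 or q4) or q6) iff (q4 implies q2)), F ((q4 and q4) implies q2)  //  F (((not q4 or q4) or q6) iff (q4 implies q2)), T ((q4 and q4) implies q2).
      branch 1.1 (add T (((not q4 or q4) or q6) iff (q4 implies q2)), F ((q4 and q4) implies q2)):
        F ((q4 and q4) implies q2): α-rule — add T (q4 and q4), F q2.
        T (q4 and q4): α-rule — add T q4, T q4.
        T (((not q4 or q4) or q6) iff (q4 implies q2)): β-rule — branch into T ((not q4 or q4) or q6), T (q4 implies q2)  //  F ((not q4 or q4) or q6), F (q4 implies q2).
          branch 1.1.1 (add T ((not q4 or q4) or q6), T (q4 implies q2)):
            T ((not q4 or q4) or q6): β-rule — branch into T (not q4 or q4)  //  T q6.
              branch 1.1.1.1 (add T (not q4 or q4)):
                T (q4 implies q2): β-rule — branch into F q4  //  T q2.
                  branch 1.1.1.1.1 (add F q4):
                    × closes — contains both q4 and not q4.
                  branch 1.1.1.1.2 (add T q2):
                    × closes — contains both q2 and not q2.
              branch 1.1.1.2 (add T q6):
                T (q4 implies q2): β-rule — branch into F q4  //  T q2.
                  branch 1.1.1.2.1 (add F q4):
                    × closes — contains both q4 and not q4.
                  branch 1.1.1.2.2 (add T q2):
                    × closes — contains both q2 and not q2.
          branch 1.1.2 (add F ((not q4 or q4) or q6), F (q4 implies q2)):
            F ((not q4 or q4) or q6): α-rule — add F (not q4 or q4), F q6.
            F (q4 implies q2): α-rule — add T q4, F q2.
            F (not q4 or q4): α-rule — add F not q4, F q4.
            × closes — contains both q4 and not q4.
      branch 1.2 (add F (((not q4 or q4) or q6) iff (q4 implies q2)), T ((q4 and q4) implies q2)):
        F (((not q4 or q4) or q6) iff (q4 implies q2)): β-rule — branch into T ((not q4 or q4) or q6), F (q4 implies q2)  //  F ((not q4 or q4) or q6), T (q4 implies q2).
          branch 1.2.1 (add T ((not q4 or q4) or q6), F (q4 implies q2)):
            F (q4 implies q2): α-rule — add T q4, F q2.
            T ((q4 and q4) implies q2): β-rule — branch into F (q4 and q4)  //  T q2.
              branch 1.2.1.1 (add F (q4 and q4)):
                T ((not q4 or q4) or q6): β-rule — branch into T (not q4 or q4)  //  T q6.
                  branch 1.2.1.1.1 (add T (not q4 or q4)):
                    F (q4 and q4): β-rule — branch into F q4  //  F q4.
                      branch 1.2.1.1.1.1 (add F q4):
                        × closes — contains both q4 and not q4.
                      branch 1.2.1.1.1.2 (add F q4):
                        × closes — contains both q4 and not q4.
                  branch 1.2.1.1.2 (add T q6):
                    F (q4 and q4): β-rule — branch into F q4  //  F q4.
                      branch 1.2.1.1.2.1 (add F q4):
                        × closes — contains both q4 and not q4.
                      branch 1.2.1.1.2.2 (add F q4):
                        × closes — contains both q4 and not q4.
              branch 1.2.1.2 (add T q2):
                × closes — contains both q2 and not q2.
          branch 1.2.2 (add F ((not q4 or q4) or q6), T (q4 implies q2)):
            F ((not q4 or q4) or q6): α-rule — add F (not q4 or q4), F q6.
            F (not q4 or q4): α-rule — add F not q4, F q4.
            × closes — contains both q4 and not q4.
  branch 2 (add T (q3 or q5)):
    T (q3 or q5): β-rule — branch into T q3  //  T q5.
      branch 2.1 (add T q3):
        ○ open, literals {q3=T}.
      branch 2.2 (add T q5):
        ○ open, literals {q5=T}.
11 branches closed, 2 open.
An open branch gives a countermodel: q3=T (unmentioned atoms arbitrary); under it the original formula is false.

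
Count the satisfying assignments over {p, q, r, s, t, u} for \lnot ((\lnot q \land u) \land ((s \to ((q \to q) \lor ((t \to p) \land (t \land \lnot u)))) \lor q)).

48

Initial set: {T \lnot ((\lnot q \land u) \land ((s \to ((q \to q) \lor ((t \to p) \land (t \land \lnot u)))) \lor q))}.
T \lnot ((\lnot q \land u) \land ((s \to ((q \to q) \lor ((t \to p) \land (t \land \lnot u)))) \lor q)): β-rule — branch into F (\lnot q \land u)  //  F ((s \to ((q \to q) \lor ((t \to p) \land (t \land \lnot u)))) \lor q).
  branch 1 (add F (\lnot q \land u)):
    F (\lnot q \land u): β-rule — branch into F \lnot q  //  F u.
      branch 1.1 (add F \lnot q):
        ○ open, literals {q=T}.
      branch 1.2 (add F u):
        ○ open, literals {u=F}.
  branch 2 (add F ((s \to ((q \to q) \lor ((t \to p) \land (t \land \lnot u)))) \lor q)):
    F ((s \to ((q \to q) \lor ((t \to p) \land (t \land \lnot u)))) \lor q): α-rule — add F (s \to ((q \to q) \lor ((t \to p) \land (t \land \lnot u)))), F q.
    F (s \to ((q \to q) \lor ((t \to p) \land (t \land \lnot u)))): α-rule — add T s, F ((q \to q) \lor ((t \to p) \land (t \land \lnot u))).
    F ((q \to q) \lor ((t \to p) \land (t \land \lnot u))): α-rule — add F (q \to q), F ((t \to p) \land (t \land \lnot u)).
    F (q \to q): α-rule — add T q, F q.
    × closes — contains both q and \lnot q.
1 branch closed, 2 open.
Each open branch fixes some atoms; the unmentioned ones are free. Counting distinct full assignments: branch {q=T} (p, r, s, t, u) contributes 32 new; branch {u=F} (p, q, r, s, t) contributes 16 new. Total: 48.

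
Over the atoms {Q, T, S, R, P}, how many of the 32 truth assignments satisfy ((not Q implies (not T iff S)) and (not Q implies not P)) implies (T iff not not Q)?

22

Initial set: {(((not Q implies (not T iff S)) and (not Q implies not P)) implies (T iff not not Q))}.
(((not Q implies (not T iff S)) and (not Q implies not P)) implies (T iff not not Q)): β-rule — branch into not ((not Q implies (not T iff S)) and (not Q implies not P))  //  (T iff not not Q).
  branch 1 (add not ((not Q implies (not T iff S)) and (not Q implies not P))):
    not ((not Q implies (not T iff S)) and (not Q implies not P)): β-rule — branch into not (not Q implies (not T iff S))  //  not (not Q implies not P).
      branch 1.1 (add not (not Q implies (not T iff S))):
        not (not Q implies (not T iff S)): α-rule — add not Q, not (not T iff S).
        not (not T iff S): β-rule — branch into not T, not S  //  not not T, S.
          branch 1.1.1 (add not T, not S):
            ○ open, literals {Q=0, S=0, T=0}.
          branch 1.1.2 (add not not T, S):
            ○ open, literals {Q=0, S=1, T=1}.
      branch 1.2 (add not (not Q implies not P)):
        not (not Q implies not P): α-rule — add not Q, not not P.
        ○ open, literals {P=1, Q=0}.
  branch 2 (add (T iff not not Q)):
    (T iff not not Q): β-rule — branch into T, not not Q  //  not T, not not not Q.
      branch 2.1 (add T, not not Q):
        not not Q: drop double negation, giving Q.
        ○ open, literals {Q=1, T=1}.
      branch 2.2 (add not T, not not not Q):
        not not not Q: drop double negation, giving not Q.
        ○ open, literals {Q=0, T=0}.
0 branches closed, 5 open.
Each open branch fixes some atoms; the unmentioned ones are free. Counting distinct full assignments: branch {Q=0, S=0, T=0} (R, P) contributes 4 new; branch {Q=0, S=1, T=1} (R, P) contributes 4 new; branch {P=1, Q=0} (T, S, R) contributes 4 new; branch {Q=1, T=1} (S, R, P) contributes 8 new; branch {Q=0, T=0} (S, R, P) contributes 2 new. Total: 22.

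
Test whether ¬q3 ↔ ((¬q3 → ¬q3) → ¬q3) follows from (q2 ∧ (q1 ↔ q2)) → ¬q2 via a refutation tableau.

Initial set: {((q2 ∧ (q1 ↔ q2)) → ¬q2); ¬(¬q3 ↔ ((¬q3 → ¬q3) → ¬q3))}.
((q2 ∧ (q1 ↔ q2)) → ¬q2): β-rule — branch into ¬(q2 ∧ (q1 ↔ q2))  //  ¬q2.
  branch 1 (add ¬(q2 ∧ (q1 ↔ q2))):
    ¬(¬q3 ↔ ((¬q3 → ¬q3) → ¬q3)): β-rule — branch into ¬q3, ¬((¬q3 → ¬q3) → ¬q3)  //  ¬¬q3, ((¬q3 → ¬q3) → ¬q3).
      branch 1.1 (add ¬q3, ¬((¬q3 → ¬q3) → ¬q3)):
        ¬((¬q3 → ¬q3) → ¬q3): α-rule — add (¬q3 → ¬q3), ¬¬q3.
        × closes — contains both q3 and ¬q3.
      branch 1.2 (add ¬¬q3, ((¬q3 → ¬q3) → ¬q3)):
        ¬(q2 ∧ (q1 ↔ q2)): β-rule — branch into ¬q2  //  ¬(q1 ↔ q2).
          branch 1.2.1 (add ¬q2):
            ((¬q3 → ¬q3) → ¬q3): β-rule — branch into ¬(¬q3 → ¬q3)  //  ¬q3.
              branch 1.2.1.1 (add ¬(¬q3 → ¬q3)):
                ¬(¬q3 → ¬q3): α-rule — add ¬q3, ¬¬q3.
                × closes — contains both q3 and ¬q3.
              branch 1.2.1.2 (add ¬q3):
                × closes — contains both q3 and ¬q3.
          branch 1.2.2 (add ¬(q1 ↔ q2)):
            ((¬q3 → ¬q3) → ¬q3): β-rule — branch into ¬(¬q3 → ¬q3)  //  ¬q3.
              branch 1.2.2.1 (add ¬(¬q3 → ¬q3)):
                ¬(¬q3 → ¬q3): α-rule — add ¬q3, ¬¬q3.
                × closes — contains both q3 and ¬q3.
              branch 1.2.2.2 (add ¬q3):
                × closes — contains both q3 and ¬q3.
  branch 2 (add ¬q2):
    ¬(¬q3 ↔ ((¬q3 → ¬q3) → ¬q3)): β-rule — branch into ¬q3, ¬((¬q3 → ¬q3) → ¬q3)  //  ¬¬q3, ((¬q3 → ¬q3) → ¬q3).
      branch 2.1 (add ¬q3, ¬((¬q3 → ¬q3) → ¬q3)):
        ¬((¬q3 → ¬q3) → ¬q3): α-rule — add (¬q3 → ¬q3), ¬¬q3.
        × closes — contains both q3 and ¬q3.
      branch 2.2 (add ¬¬q3, ((¬q3 → ¬q3) → ¬q3)):
        ((¬q3 → ¬q3) → ¬q3): β-rule — branch into ¬(¬q3 → ¬q3)  //  ¬q3.
          branch 2.2.1 (add ¬(¬q3 → ¬q3)):
            ¬(¬q3 → ¬q3): α-rule — add ¬q3, ¬¬q3.
            × closes — contains both q3 and ¬q3.
          branch 2.2.2 (add ¬q3):
            × closes — contains both q3 and ¬q3.
All 8 branches close.
Every branch closed, so the premises entail the conclusion.

Yes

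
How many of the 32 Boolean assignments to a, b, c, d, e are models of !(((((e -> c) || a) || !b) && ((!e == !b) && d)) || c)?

Initial set: {!(((((e -> c) || a) || !b) && ((!e == !b) && d)) || c)}.
!(((((e -> c) || a) || !b) && ((!e == !b) && d)) || c): α-rule — add !((((e -> c) || a) || !b) && ((!e == !b) && d)), !c.
!((((e -> c) || a) || !b) && ((!e == !b) && d)): β-rule — branch into !(((e -> c) || a) || !b)  //  !((!e == !b) && d).
  branch 1 (add !(((e -> c) || a) || !b)):
    !(((e -> c) || a) || !b): α-rule — add !((e -> c) || a), !!b.
    !((e -> c) || a): α-rule — add !(e -> c), !a.
    !(e -> c): α-rule — add e, !c.
    ○ open, literals {a=F, b=T, c=F, e=T}.
  branch 2 (add !((!e == !b) && d)):
    !((!e == !b) && d): β-rule — branch into !(!e == !b)  //  !d.
      branch 2.1 (add !(!e == !b)):
        !(!e == !b): β-rule — branch into !e, !!b  //  !!e, !b.
          branch 2.1.1 (add !e, !!b):
            ○ open, literals {b=T, c=F, e=F}.
          branch 2.1.2 (add !!e, !b):
            ○ open, literals {b=F, c=F, e=T}.
      branch 2.2 (add !d):
        ○ open, literals {c=F, d=F}.
0 branches closed, 4 open.
Each open branch fixes some atoms; the unmentioned ones are free. Counting distinct full assignments: branch {a=F, b=T, c=F, e=T} (d) contributes 2 new; branch {b=T, c=F, e=F} (a, d) contributes 4 new; branch {b=F, c=F, e=T} (a, d) contributes 4 new; branch {c=F, d=F} (a, b, e) contributes 3 new. Total: 13.

13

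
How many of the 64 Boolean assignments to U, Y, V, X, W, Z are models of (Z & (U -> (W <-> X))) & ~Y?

Initial set: {((Z & (U -> (W <-> X))) & ~Y)}.
((Z & (U -> (W <-> X))) & ~Y): α-rule — add (Z & (U -> (W <-> X))), ~Y.
(Z & (U -> (W <-> X))): α-rule — add Z, (U -> (W <-> X)).
(U -> (W <-> X)): β-rule — branch into ~U  //  (W <-> X).
  branch 1 (add ~U):
    ○ open, literals {U=0, Y=0, Z=1}.
  branch 2 (add (W <-> X)):
    (W <-> X): β-rule — branch into W, X  //  ~W, ~X.
      branch 2.1 (add W, X):
        ○ open, literals {W=1, X=1, Y=0, Z=1}.
      branch 2.2 (add ~W, ~X):
        ○ open, literals {W=0, X=0, Y=0, Z=1}.
0 branches closed, 3 open.
Each open branch fixes some atoms; the unmentioned ones are free. Counting distinct full assignments: branch {U=0, Y=0, Z=1} (V, X, W) contributes 8 new; branch {W=1, X=1, Y=0, Z=1} (U, V) contributes 2 new; branch {W=0, X=0, Y=0, Z=1} (U, V) contributes 2 new. Total: 12.

12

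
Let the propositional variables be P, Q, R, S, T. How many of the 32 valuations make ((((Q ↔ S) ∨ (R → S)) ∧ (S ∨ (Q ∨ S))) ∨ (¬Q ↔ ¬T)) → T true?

18

Initial set: {(((((Q ↔ S) ∨ (R → S)) ∧ (S ∨ (Q ∨ S))) ∨ (¬Q ↔ ¬T)) → T)}.
(((((Q ↔ S) ∨ (R → S)) ∧ (S ∨ (Q ∨ S))) ∨ (¬Q ↔ ¬T)) → T): β-rule — branch into ¬((((Q ↔ S) ∨ (R → S)) ∧ (S ∨ (Q ∨ S))) ∨ (¬Q ↔ ¬T))  //  T.
  branch 1 (add ¬((((Q ↔ S) ∨ (R → S)) ∧ (S ∨ (Q ∨ S))) ∨ (¬Q ↔ ¬T))):
    ¬((((Q ↔ S) ∨ (R → S)) ∧ (S ∨ (Q ∨ S))) ∨ (¬Q ↔ ¬T)): α-rule — add ¬(((Q ↔ S) ∨ (R → S)) ∧ (S ∨ (Q ∨ S))), ¬(¬Q ↔ ¬T).
    ¬(((Q ↔ S) ∨ (R → S)) ∧ (S ∨ (Q ∨ S))): β-rule — branch into ¬((Q ↔ S) ∨ (R → S))  //  ¬(S ∨ (Q ∨ S)).
      branch 1.1 (add ¬((Q ↔ S) ∨ (R → S))):
        ¬((Q ↔ S) ∨ (R → S)): α-rule — add ¬(Q ↔ S), ¬(R → S).
        ¬(R → S): α-rule — add R, ¬S.
        ¬(¬Q ↔ ¬T): β-rule — branch into ¬Q, ¬¬T  //  ¬¬Q, ¬T.
          branch 1.1.1 (add ¬Q, ¬¬T):
            ¬(Q ↔ S): β-rule — branch into Q, ¬S  //  ¬Q, S.
              branch 1.1.1.1 (add Q, ¬S):
                × closes — contains both Q and ¬Q.
              branch 1.1.1.2 (add ¬Q, S):
                × closes — contains both S and ¬S.
          branch 1.1.2 (add ¬¬Q, ¬T):
            ¬(Q ↔ S): β-rule — branch into Q, ¬S  //  ¬Q, S.
              branch 1.1.2.1 (add Q, ¬S):
                ○ open, literals {Q=T, R=T, S=F, T=F}.
              branch 1.1.2.2 (add ¬Q, S):
                × closes — contains both Q and ¬Q.
      branch 1.2 (add ¬(S ∨ (Q ∨ S))):
        ¬(S ∨ (Q ∨ S)): α-rule — add ¬S, ¬(Q ∨ S).
        ¬(Q ∨ S): α-rule — add ¬Q, ¬S.
        ¬(¬Q ↔ ¬T): β-rule — branch into ¬Q, ¬¬T  //  ¬¬Q, ¬T.
          branch 1.2.1 (add ¬Q, ¬¬T):
            ○ open, literals {Q=F, S=F, T=T}.
          branch 1.2.2 (add ¬¬Q, ¬T):
            × closes — contains both Q and ¬Q.
  branch 2 (add T):
    ○ open, literals {T=T}.
4 branches closed, 3 open.
Each open branch fixes some atoms; the unmentioned ones are free. Counting distinct full assignments: branch {Q=T, R=T, S=F, T=F} (P) contributes 2 new; branch {Q=F, S=F, T=T} (P, R) contributes 4 new; branch {T=T} (P, Q, R, S) contributes 12 new. Total: 18.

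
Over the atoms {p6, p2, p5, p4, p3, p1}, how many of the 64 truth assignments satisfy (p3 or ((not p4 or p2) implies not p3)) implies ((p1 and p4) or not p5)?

40

Initial set: {T ((p3 or ((not p4 or p2) implies not p3)) implies ((p1 and p4) or not p5))}.
T ((p3 or ((not p4 or p2) implies not p3)) implies ((p1 and p4) or not p5)): β-rule — branch into F (p3 or ((not p4 or p2) implies not p3))  //  T ((p1 and p4) or not p5).
  branch 1 (add F (p3 or ((not p4 or p2) implies not p3))):
    F (p3 or ((not p4 or p2) implies not p3)): α-rule — add F p3, F ((not p4 or p2) implies not p3).
    F ((not p4 or p2) implies not p3): α-rule — add T (not p4 or p2), F not p3.
    × closes — contains both p3 and not p3.
  branch 2 (add T ((p1 and p4) or not p5)):
    T ((p1 and p4) or not p5): β-rule — branch into T (p1 and p4)  //  T not p5.
      branch 2.1 (add T (p1 and p4)):
        T (p1 and p4): α-rule — add T p1, T p4.
        ○ open, literals {p1=1, p4=1}.
      branch 2.2 (add T not p5):
        ○ open, literals {p5=0}.
1 branch closed, 2 open.
Each open branch fixes some atoms; the unmentioned ones are free. Counting distinct full assignments: branch {p1=1, p4=1} (p6, p2, p5, p3) contributes 16 new; branch {p5=0} (p6, p2, p4, p3, p1) contributes 24 new. Total: 40.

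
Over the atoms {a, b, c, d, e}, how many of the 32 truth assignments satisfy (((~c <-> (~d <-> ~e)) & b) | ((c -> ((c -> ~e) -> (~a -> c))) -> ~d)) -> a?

Initial set: {((((~c <-> (~d <-> ~e)) & b) | ((c -> ((c -> ~e) -> (~a -> c))) -> ~d)) -> a)}.
((((~c <-> (~d <-> ~e)) & b) | ((c -> ((c -> ~e) -> (~a -> c))) -> ~d)) -> a): β-rule — branch into ~(((~c <-> (~d <-> ~e)) & b) | ((c -> ((c -> ~e) -> (~a -> c))) -> ~d))  //  a.
  branch 1 (add ~(((~c <-> (~d <-> ~e)) & b) | ((c -> ((c -> ~e) -> (~a -> c))) -> ~d))):
    ~(((~c <-> (~d <-> ~e)) & b) | ((c -> ((c -> ~e) -> (~a -> c))) -> ~d)): α-rule — add ~((~c <-> (~d <-> ~e)) & b), ~((c -> ((c -> ~e) -> (~a -> c))) -> ~d).
    ~((c -> ((c -> ~e) -> (~a -> c))) -> ~d): α-rule — add (c -> ((c -> ~e) -> (~a -> c))), ~~d.
    ~((~c <-> (~d <-> ~e)) & b): β-rule — branch into ~(~c <-> (~d <-> ~e))  //  ~b.
      branch 1.1 (add ~(~c <-> (~d <-> ~e))):
        (c -> ((c -> ~e) -> (~a -> c))): β-rule — branch into ~c  //  ((c -> ~e) -> (~a -> c)).
          branch 1.1.1 (add ~c):
            ~(~c <-> (~d <-> ~e)): β-rule — branch into ~c, ~(~d <-> ~e)  //  ~~c, (~d <-> ~e).
              branch 1.1.1.1 (add ~c, ~(~d <-> ~e)):
                ~(~d <-> ~e): β-rule — branch into ~d, ~~e  //  ~~d, ~e.
                  branch 1.1.1.1.1 (add ~d, ~~e):
                    × closes — contains both d and ~d.
                  branch 1.1.1.1.2 (add ~~d, ~e):
                    ○ open, literals {c=false, d=true, e=false}.
              branch 1.1.1.2 (add ~~c, (~d <-> ~e)):
                × closes — contains both c and ~c.
          branch 1.1.2 (add ((c -> ~e) -> (~a -> c))):
            ~(~c <-> (~d <-> ~e)): β-rule — branch into ~c, ~(~d <-> ~e)  //  ~~c, (~d <-> ~e).
              branch 1.1.2.1 (add ~c, ~(~d <-> ~e)):
                ((c -> ~e) -> (~a -> c)): β-rule — branch into ~(c -> ~e)  //  (~a -> c).
                  branch 1.1.2.1.1 (add ~(c -> ~e)):
                    ~(c -> ~e): α-rule — add c, ~~e.
                    × closes — contains both c and ~c.
                  branch 1.1.2.1.2 (add (~a -> c)):
                    ~(~d <-> ~e): β-rule — branch into ~d, ~~e  //  ~~d, ~e.
                      branch 1.1.2.1.2.1 (add ~d, ~~e):
                        × closes — contains both d and ~d.
                      branch 1.1.2.1.2.2 (add ~~d, ~e):
                        (~a -> c): β-rule — branch into ~~a  //  c.
                          branch 1.1.2.1.2.2.1 (add ~~a):
                            ○ open, literals {a=true, c=false, d=true, e=false}.
                          branch 1.1.2.1.2.2.2 (add c):
                            × closes — contains both c and ~c.
              branch 1.1.2.2 (add ~~c, (~d <-> ~e)):
                ((c -> ~e) -> (~a -> c)): β-rule — branch into ~(c -> ~e)  //  (~a -> c).
                  branch 1.1.2.2.1 (add ~(c -> ~e)):
                    ~(c -> ~e): α-rule — add c, ~~e.
                    (~d <-> ~e): β-rule — branch into ~d, ~e  //  ~~d, ~~e.
                      branch 1.1.2.2.1.1 (add ~d, ~e):
                        × closes — contains both d and ~d.
                      branch 1.1.2.2.1.2 (add ~~d, ~~e):
                        ○ open, literals {c=true, d=true, e=true}.
                  branch 1.1.2.2.2 (add (~a -> c)):
                    (~d <-> ~e): β-rule — branch into ~d, ~e  //  ~~d, ~~e.
                      branch 1.1.2.2.2.1 (add ~d, ~e):
                        × closes — contains both d and ~d.
                      branch 1.1.2.2.2.2 (add ~~d, ~~e):
                        (~a -> c): β-rule — branch into ~~a  //  c.
                          branch 1.1.2.2.2.2.1 (add ~~a):
                            ○ open, literals {a=true, c=true, d=true, e=true}.
                          branch 1.1.2.2.2.2.2 (add c):
                            ○ open, literals {c=true, d=true, e=true}.
      branch 1.2 (add ~b):
        (c -> ((c -> ~e) -> (~a -> c))): β-rule — branch into ~c  //  ((c -> ~e) -> (~a -> c)).
          branch 1.2.1 (add ~c):
            ○ open, literals {b=false, c=false, d=true}.
          branch 1.2.2 (add ((c -> ~e) -> (~a -> c))):
            ((c -> ~e) -> (~a -> c)): β-rule — branch into ~(c -> ~e)  //  (~a -> c).
              branch 1.2.2.1 (add ~(c -> ~e)):
                ~(c -> ~e): α-rule — add c, ~~e.
                ○ open, literals {b=false, c=true, d=true, e=true}.
              branch 1.2.2.2 (add (~a -> c)):
                (~a -> c): β-rule — branch into ~~a  //  c.
                  branch 1.2.2.2.1 (add ~~a):
                    ○ open, literals {a=true, b=false, d=true}.
                  branch 1.2.2.2.2 (add c):
                    ○ open, literals {b=false, c=true, d=true}.
  branch 2 (add a):
    ○ open, literals {a=true}.
7 branches closed, 10 open.
Each open branch fixes some atoms; the unmentioned ones are free. Counting distinct full assignments: branch {c=false, d=true, e=false} (a, b) contributes 4 new; branch {a=true, c=false, d=true, e=false} (b) contributes 0 new; branch {c=true, d=true, e=true} (a, b) contributes 4 new; branch {a=true, c=true, d=true, e=true} (b) contributes 0 new; branch {c=true, d=true, e=true} (a, b) contributes 0 new; branch {b=false, c=false, d=true} (a, e) contributes 2 new; branch {b=false, c=true, d=true, e=true} (a) contributes 0 new; branch {a=true, b=false, d=true} (c, e) contributes 1 new; branch {b=false, c=true, d=true} (a, e) contributes 1 new; branch {a=true} (b, c, d, e) contributes 10 new. Total: 22.

22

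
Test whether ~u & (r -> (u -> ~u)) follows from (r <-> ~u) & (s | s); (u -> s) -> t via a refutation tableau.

Initial set: {((r <-> ~u) & (s | s)); ((u -> s) -> t); ~(~u & (r -> (u -> ~u)))}.
((r <-> ~u) & (s | s)): α-rule — add (r <-> ~u), (s | s).
((u -> s) -> t): β-rule — branch into ~(u -> s)  //  t.
  branch 1 (add ~(u -> s)):
    ~(u -> s): α-rule — add u, ~s.
    ~(~u & (r -> (u -> ~u))): β-rule — branch into ~~u  //  ~(r -> (u -> ~u)).
      branch 1.1 (add ~~u):
        (r <-> ~u): β-rule — branch into r, ~u  //  ~r, ~~u.
          branch 1.1.1 (add r, ~u):
            × closes — contains both u and ~u.
          branch 1.1.2 (add ~r, ~~u):
            (s | s): β-rule — branch into s  //  s.
              branch 1.1.2.1 (add s):
                × closes — contains both s and ~s.
              branch 1.1.2.2 (add s):
                × closes — contains both s and ~s.
      branch 1.2 (add ~(r -> (u -> ~u))):
        ~(r -> (u -> ~u)): α-rule — add r, ~(u -> ~u).
        ~(u -> ~u): α-rule — add u, ~~u.
        (r <-> ~u): β-rule — branch into r, ~u  //  ~r, ~~u.
          branch 1.2.1 (add r, ~u):
            × closes — contains both u and ~u.
          branch 1.2.2 (add ~r, ~~u):
            × closes — contains both r and ~r.
  branch 2 (add t):
    ~(~u & (r -> (u -> ~u))): β-rule — branch into ~~u  //  ~(r -> (u -> ~u)).
      branch 2.1 (add ~~u):
        (r <-> ~u): β-rule — branch into r, ~u  //  ~r, ~~u.
          branch 2.1.1 (add r, ~u):
            × closes — contains both u and ~u.
          branch 2.1.2 (add ~r, ~~u):
            (s | s): β-rule — branch into s  //  s.
              branch 2.1.2.1 (add s):
                ○ open, literals {r=0, s=1, t=1, u=1}.
              branch 2.1.2.2 (add s):
                ○ open, literals {r=0, s=1, t=1, u=1}.
      branch 2.2 (add ~(r -> (u -> ~u))):
        ~(r -> (u -> ~u)): α-rule — add r, ~(u -> ~u).
        ~(u -> ~u): α-rule — add u, ~~u.
        (r <-> ~u): β-rule — branch into r, ~u  //  ~r, ~~u.
          branch 2.2.1 (add r, ~u):
            × closes — contains both u and ~u.
          branch 2.2.2 (add ~r, ~~u):
            × closes — contains both r and ~r.
8 branches closed, 2 open.
An open branch gives a countermodel: r=0, s=1, t=1, u=1 (unmentioned atoms arbitrary); the premises hold there but the conclusion fails.

No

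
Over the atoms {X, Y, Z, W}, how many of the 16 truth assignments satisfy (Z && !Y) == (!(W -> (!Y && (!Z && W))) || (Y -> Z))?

6

Initial set: {T ((Z && !Y) == (!(W -> (!Y && (!Z && W))) || (Y -> Z)))}.
T ((Z && !Y) == (!(W -> (!Y && (!Z && W))) || (Y -> Z))): β-rule — branch into T (Z && !Y), T (!(W -> (!Y && (!Z && W))) || (Y -> Z))  //  F (Z && !Y), F (!(W -> (!Y && (!Z && W))) || (Y -> Z)).
  branch 1 (add T (Z && !Y), T (!(W -> (!Y && (!Z && W))) || (Y -> Z))):
    T (Z && !Y): α-rule — add T Z, T !Y.
    T (!(W -> (!Y && (!Z && W))) || (Y -> Z)): β-rule — branch into T !(W -> (!Y && (!Z && W)))  //  T (Y -> Z).
      branch 1.1 (add T !(W -> (!Y && (!Z && W)))):
        T !(W -> (!Y && (!Z && W))): α-rule — add T W, F (!Y && (!Z && W)).
        F (!Y && (!Z && W)): β-rule — branch into F !Y  //  F (!Z && W).
          branch 1.1.1 (add F !Y):
            × closes — contains both Y and !Y.
          branch 1.1.2 (add F (!Z && W)):
            F (!Z && W): β-rule — branch into F !Z  //  F W.
              branch 1.1.2.1 (add F !Z):
                ○ open, literals {W=1, Y=0, Z=1}.
              branch 1.1.2.2 (add F W):
                × closes — contains both W and !W.
      branch 1.2 (add T (Y -> Z)):
        T (Y -> Z): β-rule — branch into F Y  //  T Z.
          branch 1.2.1 (add F Y):
            ○ open, literals {Y=0, Z=1}.
          branch 1.2.2 (add T Z):
            ○ open, literals {Y=0, Z=1}.
  branch 2 (add F (Z && !Y), F (!(W -> (!Y && (!Z && W))) || (Y -> Z))):
    F (!(W -> (!Y && (!Z && W))) || (Y -> Z)): α-rule — add F !(W -> (!Y && (!Z && W))), F (Y -> Z).
    F (Y -> Z): α-rule — add T Y, F Z.
    F (Z && !Y): β-rule — branch into F Z  //  F !Y.
      branch 2.1 (add F Z):
        F !(W -> (!Y && (!Z && W))): β-rule — branch into F W  //  T (!Y && (!Z && W)).
          branch 2.1.1 (add F W):
            ○ open, literals {W=0, Y=1, Z=0}.
          branch 2.1.2 (add T (!Y && (!Z && W))):
            T (!Y && (!Z && W)): α-rule — add T !Y, T (!Z && W).
            × closes — contains both Y and !Y.
      branch 2.2 (add F !Y):
        F !(W -> (!Y && (!Z && W))): β-rule — branch into F W  //  T (!Y && (!Z && W)).
          branch 2.2.1 (add F W):
            ○ open, literals {W=0, Y=1, Z=0}.
          branch 2.2.2 (add T (!Y && (!Z && W))):
            T (!Y && (!Z && W)): α-rule — add T !Y, T (!Z && W).
            × closes — contains both Y and !Y.
4 branches closed, 5 open.
Each open branch fixes some atoms; the unmentioned ones are free. Counting distinct full assignments: branch {W=1, Y=0, Z=1} (X) contributes 2 new; branch {Y=0, Z=1} (X, W) contributes 2 new; branch {Y=0, Z=1} (X, W) contributes 0 new; branch {W=0, Y=1, Z=0} (X) contributes 2 new; branch {W=0, Y=1, Z=0} (X) contributes 0 new. Total: 6.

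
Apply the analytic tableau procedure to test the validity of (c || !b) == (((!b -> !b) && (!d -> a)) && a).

Assume the negation and expand:
Initial set: {!((c || !b) == (((!b -> !b) && (!d -> a)) && a))}.
!((c || !b) == (((!b -> !b) && (!d -> a)) && a)): β-rule — branch into (c || !b), !(((!b -> !b) && (!d -> a)) && a)  //  !(c || !b), (((!b -> !b) && (!d -> a)) && a).
  branch 1 (add (c || !b), !(((!b -> !b) && (!d -> a)) && a)):
    (c || !b): β-rule — branch into c  //  !b.
      branch 1.1 (add c):
        !(((!b -> !b) && (!d -> a)) && a): β-rule — branch into !((!b -> !b) && (!d -> a))  //  !a.
          branch 1.1.1 (add !((!b -> !b) && (!d -> a))):
            !((!b -> !b) && (!d -> a)): β-rule — branch into !(!b -> !b)  //  !(!d -> a).
              branch 1.1.1.1 (add !(!b -> !b)):
                !(!b -> !b): α-rule — add !b, !!b.
                × closes — contains both b and !b.
              branch 1.1.1.2 (add !(!d -> a)):
                !(!d -> a): α-rule — add !d, !a.
                ○ open, literals {a=false, c=true, d=false}.
          branch 1.1.2 (add !a):
            ○ open, literals {a=false, c=true}.
      branch 1.2 (add !b):
        !(((!b -> !b) && (!d -> a)) && a): β-rule — branch into !((!b -> !b) && (!d -> a))  //  !a.
          branch 1.2.1 (add !((!b -> !b) && (!d -> a))):
            !((!b -> !b) && (!d -> a)): β-rule — branch into !(!b -> !b)  //  !(!d -> a).
              branch 1.2.1.1 (add !(!b -> !b)):
                !(!b -> !b): α-rule — add !b, !!b.
                × closes — contains both b and !b.
              branch 1.2.1.2 (add !(!d -> a)):
                !(!d -> a): α-rule — add !d, !a.
                ○ open, literals {a=false, b=false, d=false}.
          branch 1.2.2 (add !a):
            ○ open, literals {a=false, b=false}.
  branch 2 (add !(c || !b), (((!b -> !b) && (!d -> a)) && a)):
    !(c || !b): α-rule — add !c, !!b.
    (((!b -> !b) && (!d -> a)) && a): α-rule — add ((!b -> !b) && (!d -> a)), a.
    ((!b -> !b) && (!d -> a)): α-rule — add (!b -> !b), (!d -> a).
    (!b -> !b): β-rule — branch into !!b  //  !b.
      branch 2.1 (add !!b):
        (!d -> a): β-rule — branch into !!d  //  a.
          branch 2.1.1 (add !!d):
            ○ open, literals {a=true, b=true, c=false, d=true}.
          branch 2.1.2 (add a):
            ○ open, literals {a=true, b=true, c=false}.
      branch 2.2 (add !b):
        × closes — contains both b and !b.
3 branches closed, 6 open.
An open branch gives a countermodel: a=false, c=true, d=false (unmentioned atoms arbitrary); under it the original formula is false.

Not valid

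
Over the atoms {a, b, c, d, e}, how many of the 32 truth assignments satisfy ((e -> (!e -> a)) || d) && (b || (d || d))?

Initial set: {T (((e -> (!e -> a)) || d) && (b || (d || d)))}.
T (((e -> (!e -> a)) || d) && (b || (d || d))): α-rule — add T ((e -> (!e -> a)) || d), T (b || (d || d)).
T ((e -> (!e -> a)) || d): β-rule — branch into T (e -> (!e -> a))  //  T d.
  branch 1 (add T (e -> (!e -> a))):
    T (b || (d || d)): β-rule — branch into T b  //  T (d || d).
      branch 1.1 (add T b):
        T (e -> (!e -> a)): β-rule — branch into F e  //  T (!e -> a).
          branch 1.1.1 (add F e):
            ○ open, literals {b=T, e=F}.
          branch 1.1.2 (add T (!e -> a)):
            T (!e -> a): β-rule — branch into F !e  //  T a.
              branch 1.1.2.1 (add F !e):
                ○ open, literals {b=T, e=T}.
              branch 1.1.2.2 (add T a):
                ○ open, literals {a=T, b=T}.
      branch 1.2 (add T (d || d)):
        T (e -> (!e -> a)): β-rule — branch into F e  //  T (!e -> a).
          branch 1.2.1 (add F e):
            T (d || d): β-rule — branch into T d  //  T d.
              branch 1.2.1.1 (add T d):
                ○ open, literals {d=T, e=F}.
              branch 1.2.1.2 (add T d):
                ○ open, literals {d=T, e=F}.
          branch 1.2.2 (add T (!e -> a)):
            T (d || d): β-rule — branch into T d  //  T d.
              branch 1.2.2.1 (add T d):
                T (!e -> a): β-rule — branch into F !e  //  T a.
                  branch 1.2.2.1.1 (add F !e):
                    ○ open, literals {d=T, e=T}.
                  branch 1.2.2.1.2 (add T a):
                    ○ open, literals {a=T, d=T}.
              branch 1.2.2.2 (add T d):
                T (!e -> a): β-rule — branch into F !e  //  T a.
                  branch 1.2.2.2.1 (add F !e):
                    ○ open, literals {d=T, e=T}.
                  branch 1.2.2.2.2 (add T a):
                    ○ open, literals {a=T, d=T}.
  branch 2 (add T d):
    T (b || (d || d)): β-rule — branch into T b  //  T (d || d).
      branch 2.1 (add T b):
        ○ open, literals {b=T, d=T}.
      branch 2.2 (add T (d || d)):
        T (d || d): β-rule — branch into T d  //  T d.
          branch 2.2.1 (add T d):
            ○ open, literals {d=T}.
          branch 2.2.2 (add T d):
            ○ open, literals {d=T}.
0 branches closed, 12 open.
Each open branch fixes some atoms; the unmentioned ones are free. Counting distinct full assignments: branch {b=T, e=F} (a, c, d) contributes 8 new; branch {b=T, e=T} (a, c, d) contributes 8 new; branch {a=T, b=T} (c, d, e) contributes 0 new; branch {d=T, e=F} (a, b, c) contributes 4 new; branch {d=T, e=F} (a, b, c) contributes 0 new; branch {d=T, e=T} (a, b, c) contributes 4 new; branch {a=T, d=T} (b, c, e) contributes 0 new; branch {d=T, e=T} (a, b, c) contributes 0 new; branch {a=T, d=T} (b, c, e) contributes 0 new; branch {b=T, d=T} (a, c, e) contributes 0 new; branch {d=T} (a, b, c, e) contributes 0 new; branch {d=T} (a, b, c, e) contributes 0 new. Total: 24.

24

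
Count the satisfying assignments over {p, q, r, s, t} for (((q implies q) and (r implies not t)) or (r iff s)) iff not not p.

Initial set: {((((q implies q) and (r implies not t)) or (r iff s)) iff not not p)}.
((((q implies q) and (r implies not t)) or (r iff s)) iff not not p): β-rule — branch into (((q implies q) and (r implies not t)) or (r iff s)), not not p  //  not (((q implies q) and (r implies not t)) or (r iff s)), not not not p.
  branch 1 (add (((q implies q) and (r implies not t)) or (r iff s)), not not p):
    not not p: drop double negation, giving p.
    (((q implies q) and (r implies not t)) or (r iff s)): β-rule — branch into ((q implies q) and (r implies not t))  //  (r iff s).
      branch 1.1 (add ((q implies q) and (r implies not t))):
        ((q implies q) and (r implies not t)): α-rule — add (q implies q), (r implies not t).
        (q implies q): β-rule — branch into not q  //  q.
          branch 1.1.1 (add not q):
            (r implies not t): β-rule — branch into not r  //  not t.
              branch 1.1.1.1 (add not r):
                ○ open, literals {p=true, q=false, r=false}.
              branch 1.1.1.2 (add not t):
                ○ open, literals {p=true, q=false, t=false}.
          branch 1.1.2 (add q):
            (r implies not t): β-rule — branch into not r  //  not t.
              branch 1.1.2.1 (add not r):
                ○ open, literals {p=true, q=true, r=false}.
              branch 1.1.2.2 (add not t):
                ○ open, literals {p=true, q=true, t=false}.
      branch 1.2 (add (r iff s)):
        (r iff s): β-rule — branch into r, s  //  not r, not s.
          branch 1.2.1 (add r, s):
            ○ open, literals {p=true, r=true, s=true}.
          branch 1.2.2 (add not r, not s):
            ○ open, literals {p=true, r=false, s=false}.
  branch 2 (add not (((q implies q) and (r implies not t)) or (r iff s)), not not not p):
    not (((q implies q) and (r implies not t)) or (r iff s)): α-rule — add not ((q implies q) and (r implies not t)), not (r iff s).
    not not not p: drop double negation, giving not p.
    not ((q implies q) and (r implies not t)): β-rule — branch into not (q implies q)  //  not (r implies not t).
      branch 2.1 (add not (q implies q)):
        not (q implies q): α-rule — add q, not q.
        × closes — contains both q and not q.
      branch 2.2 (add not (r implies not t)):
        not (r implies not t): α-rule — add r, not not t.
        not (r iff s): β-rule — branch into r, not s  //  not r, s.
          branch 2.2.1 (add r, not s):
            ○ open, literals {p=false, r=true, s=false, t=true}.
          branch 2.2.2 (add not r, s):
            × closes — contains both r and not r.
2 branches closed, 7 open.
Each open branch fixes some atoms; the unmentioned ones are free. Counting distinct full assignments: branch {p=true, q=false, r=false} (s, t) contributes 4 new; branch {p=true, q=false, t=false} (r, s) contributes 2 new; branch {p=true, q=true, r=false} (s, t) contributes 4 new; branch {p=true, q=true, t=false} (r, s) contributes 2 new; branch {p=true, r=true, s=true} (q, t) contributes 2 new; branch {p=true, r=false, s=false} (q, t) contributes 0 new; branch {p=false, r=true, s=false, t=true} (q) contributes 2 new. Total: 16.

16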